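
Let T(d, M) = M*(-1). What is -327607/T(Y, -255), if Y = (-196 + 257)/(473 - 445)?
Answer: -19271/15 ≈ -1284.7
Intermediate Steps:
Y = 61/28 ≈ 2.1786
T(d, M) = -M
-327607/T(Y, -255) = -327607/((-1*(-255))) = -327607/255 = -327607*1/255 = -19271/15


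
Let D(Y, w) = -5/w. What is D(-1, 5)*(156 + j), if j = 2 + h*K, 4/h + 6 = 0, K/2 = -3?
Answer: -162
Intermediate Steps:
K = -6 (K = 2*(-3) = -6)
h = -2/3 (h = 4/(-6 + 0) = 4/(-6) = 4*(-1/6) = -2/3 ≈ -0.66667)
j = 6 (j = 2 - 2/3*(-6) = 2 + 4 = 6)
D(-1, 5)*(156 + j) = (-5/5)*(156 + 6) = -5*1/5*162 = -1*162 = -162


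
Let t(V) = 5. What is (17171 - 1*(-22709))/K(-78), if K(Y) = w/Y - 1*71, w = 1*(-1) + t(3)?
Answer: -1555320/2771 ≈ -561.29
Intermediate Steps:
w = 4 (w = 1*(-1) + 5 = -1 + 5 = 4)
K(Y) = -71 + 4/Y (K(Y) = 4/Y - 1*71 = 4/Y - 71 = -71 + 4/Y)
(17171 - 1*(-22709))/K(-78) = (17171 - 1*(-22709))/(-71 + 4/(-78)) = (17171 + 22709)/(-71 + 4*(-1/78)) = 39880/(-71 - 2/39) = 39880/(-2771/39) = 39880*(-39/2771) = -1555320/2771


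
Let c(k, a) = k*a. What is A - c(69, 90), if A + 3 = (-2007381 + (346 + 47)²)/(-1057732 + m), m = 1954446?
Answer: -2786568507/448357 ≈ -6215.1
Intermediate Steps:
c(k, a) = a*k
A = -2271537/448357 (A = -3 + (-2007381 + (346 + 47)²)/(-1057732 + 1954446) = -3 + (-2007381 + 393²)/896714 = -3 + (-2007381 + 154449)*(1/896714) = -3 - 1852932*1/896714 = -3 - 926466/448357 = -2271537/448357 ≈ -5.0664)
A - c(69, 90) = -2271537/448357 - 90*69 = -2271537/448357 - 1*6210 = -2271537/448357 - 6210 = -2786568507/448357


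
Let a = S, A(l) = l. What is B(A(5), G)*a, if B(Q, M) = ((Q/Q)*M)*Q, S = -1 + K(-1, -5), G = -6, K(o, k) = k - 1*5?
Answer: 330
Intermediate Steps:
K(o, k) = -5 + k (K(o, k) = k - 5 = -5 + k)
S = -11 (S = -1 + (-5 - 5) = -1 - 10 = -11)
B(Q, M) = M*Q (B(Q, M) = (1*M)*Q = M*Q)
a = -11
B(A(5), G)*a = -6*5*(-11) = -30*(-11) = 330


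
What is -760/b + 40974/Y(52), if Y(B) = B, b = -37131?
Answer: 760722557/965406 ≈ 787.98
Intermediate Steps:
-760/b + 40974/Y(52) = -760/(-37131) + 40974/52 = -760*(-1/37131) + 40974*(1/52) = 760/37131 + 20487/26 = 760722557/965406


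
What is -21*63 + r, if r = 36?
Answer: -1287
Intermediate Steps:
-21*63 + r = -21*63 + 36 = -1323 + 36 = -1287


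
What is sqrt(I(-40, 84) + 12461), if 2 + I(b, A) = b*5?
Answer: sqrt(12259) ≈ 110.72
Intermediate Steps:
I(b, A) = -2 + 5*b (I(b, A) = -2 + b*5 = -2 + 5*b)
sqrt(I(-40, 84) + 12461) = sqrt((-2 + 5*(-40)) + 12461) = sqrt((-2 - 200) + 12461) = sqrt(-202 + 12461) = sqrt(12259)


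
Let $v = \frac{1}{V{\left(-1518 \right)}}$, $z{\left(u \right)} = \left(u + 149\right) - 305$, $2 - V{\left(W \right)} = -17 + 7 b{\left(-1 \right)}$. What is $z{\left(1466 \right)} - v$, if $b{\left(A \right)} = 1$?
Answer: $\frac{15719}{12} \approx 1309.9$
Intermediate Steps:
$V{\left(W \right)} = 12$ ($V{\left(W \right)} = 2 - \left(-17 + 7 \cdot 1\right) = 2 - \left(-17 + 7\right) = 2 - -10 = 2 + 10 = 12$)
$z{\left(u \right)} = -156 + u$ ($z{\left(u \right)} = \left(149 + u\right) - 305 = -156 + u$)
$v = \frac{1}{12} \approx 0.083333$
$z{\left(1466 \right)} - v = \left(-156 + 1466\right) - \frac{1}{12} = 1310 - \frac{1}{12} = \frac{15719}{12}$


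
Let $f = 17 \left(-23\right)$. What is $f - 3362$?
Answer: $-3753$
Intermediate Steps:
$f = -391$
$f - 3362 = -391 - 3362 = -3753$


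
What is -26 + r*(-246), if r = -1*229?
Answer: 56308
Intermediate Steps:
r = -229
-26 + r*(-246) = -26 - 229*(-246) = -26 + 56334 = 56308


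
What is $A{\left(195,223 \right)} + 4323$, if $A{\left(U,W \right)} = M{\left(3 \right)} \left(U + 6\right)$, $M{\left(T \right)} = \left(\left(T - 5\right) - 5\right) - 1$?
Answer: $2715$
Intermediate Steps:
$M{\left(T \right)} = -11 + T$ ($M{\left(T \right)} = \left(\left(-5 + T\right) - 5\right) - 1 = \left(-10 + T\right) - 1 = -11 + T$)
$A{\left(U,W \right)} = -48 - 8 U$ ($A{\left(U,W \right)} = \left(-11 + 3\right) \left(U + 6\right) = - 8 \left(6 + U\right) = -48 - 8 U$)
$A{\left(195,223 \right)} + 4323 = \left(-48 - 1560\right) + 4323 = -1608 + 4323 = 2715$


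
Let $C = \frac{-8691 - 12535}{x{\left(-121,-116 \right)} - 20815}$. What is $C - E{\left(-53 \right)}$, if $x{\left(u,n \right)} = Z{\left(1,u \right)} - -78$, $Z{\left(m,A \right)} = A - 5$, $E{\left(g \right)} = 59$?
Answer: $- \frac{1209691}{20863} \approx -57.983$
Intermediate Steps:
$Z{\left(m,A \right)} = -5 + A$
$x{\left(u,n \right)} = 73 + u$ ($x{\left(u,n \right)} = \left(-5 + u\right) - -78 = \left(-5 + u\right) + 78 = 73 + u$)
$C = \frac{21226}{20863}$ ($C = \frac{-8691 - 12535}{\left(73 - 121\right) - 20815} = - \frac{21226}{-48 - 20815} = - \frac{21226}{-20863} = \left(-21226\right) \left(- \frac{1}{20863}\right) = \frac{21226}{20863} \approx 1.0174$)
$C - E{\left(-53 \right)} = \frac{21226}{20863} - 59 = - \frac{1209691}{20863}$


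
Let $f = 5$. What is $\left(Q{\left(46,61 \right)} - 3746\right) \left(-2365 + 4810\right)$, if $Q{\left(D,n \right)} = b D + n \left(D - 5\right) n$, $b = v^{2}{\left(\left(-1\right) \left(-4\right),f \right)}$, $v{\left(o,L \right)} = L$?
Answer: $366664425$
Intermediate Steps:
$b = 25$ ($b = 5^{2} = 25$)
$Q{\left(D,n \right)} = 25 D + n^{2} \left(-5 + D\right)$ ($Q{\left(D,n \right)} = 25 D + n \left(D - 5\right) n = 25 D + n \left(-5 + D\right) n = 25 D + n^{2} \left(-5 + D\right)$)
$\left(Q{\left(46,61 \right)} - 3746\right) \left(-2365 + 4810\right) = \left(\left(- 5 \cdot 61^{2} + 25 \cdot 46 + 46 \cdot 61^{2}\right) - 3746\right) \left(-2365 + 4810\right) = \left(\left(\left(-5\right) 3721 + 1150 + 46 \cdot 3721\right) - 3746\right) 2445 = \left(\left(-18605 + 1150 + 171166\right) - 3746\right) 2445 = \left(153711 - 3746\right) 2445 = 149965 \cdot 2445 = 366664425$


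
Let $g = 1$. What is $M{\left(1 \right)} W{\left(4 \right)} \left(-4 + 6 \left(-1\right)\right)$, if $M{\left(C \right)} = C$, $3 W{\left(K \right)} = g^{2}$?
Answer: $- \frac{10}{3} \approx -3.3333$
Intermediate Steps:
$W{\left(K \right)} = \frac{1}{3}$ ($W{\left(K \right)} = \frac{1^{2}}{3} = \frac{1}{3} \cdot 1 = \frac{1}{3}$)
$M{\left(1 \right)} W{\left(4 \right)} \left(-4 + 6 \left(-1\right)\right) = 1 \cdot \frac{1}{3} \left(-4 + 6 \left(-1\right)\right) = \frac{-4 - 6}{3} = \frac{1}{3} \left(-10\right) = - \frac{10}{3}$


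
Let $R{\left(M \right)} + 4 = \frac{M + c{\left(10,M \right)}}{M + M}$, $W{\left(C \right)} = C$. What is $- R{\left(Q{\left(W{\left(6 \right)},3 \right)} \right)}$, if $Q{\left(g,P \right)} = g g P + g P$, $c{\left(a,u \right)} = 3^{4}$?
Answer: $\frac{89}{28} \approx 3.1786$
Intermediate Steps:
$c{\left(a,u \right)} = 81$
$Q{\left(g,P \right)} = P g + P g^{2}$ ($Q{\left(g,P \right)} = g^{2} P + P g = P g^{2} + P g = P g + P g^{2}$)
$R{\left(M \right)} = -4 + \frac{81 + M}{2 M}$ ($R{\left(M \right)} = -4 + \frac{M + 81}{M + M} = -4 + \frac{81 + M}{2 M}$)
$- R{\left(Q{\left(W{\left(6 \right)},3 \right)} \right)} = - \frac{81 - 7 \cdot 3 \cdot 6 \left(1 + 6\right)}{2 \cdot 3 \cdot 6 \left(1 + 6\right)} = - \frac{81 - 7 \cdot 3 \cdot 6 \cdot 7}{2 \cdot 3 \cdot 6 \cdot 7} = - \frac{81 - 882}{2 \cdot 126} = - \frac{-801}{2 \cdot 126} = \left(-1\right) \left(- \frac{89}{28}\right) = \frac{89}{28}$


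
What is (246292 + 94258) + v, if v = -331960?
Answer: 8590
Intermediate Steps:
(246292 + 94258) + v = (246292 + 94258) - 331960 = 340550 - 331960 = 8590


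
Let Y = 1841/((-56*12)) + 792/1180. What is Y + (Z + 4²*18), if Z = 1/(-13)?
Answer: 105240259/368160 ≈ 285.85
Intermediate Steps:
Z = -1/13 ≈ -0.076923
Y = -58577/28320 (Y = 1841/(-672) + 792*(1/1180) = 1841*(-1/672) + 198/295 = -263/96 + 198/295 = -58577/28320 ≈ -2.0684)
Y + (Z + 4²*18) = -58577/28320 + (-1/13 + 4²*18) = -58577/28320 + (-1/13 + 16*18) = -58577/28320 + (-1/13 + 288) = -58577/28320 + 3743/13 = 105240259/368160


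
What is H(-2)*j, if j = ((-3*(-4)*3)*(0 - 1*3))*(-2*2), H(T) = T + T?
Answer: -1728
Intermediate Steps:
H(T) = 2*T
j = 432 (j = ((12*3)*(0 - 3))*(-4) = (36*(-3))*(-4) = -108*(-4) = 432)
H(-2)*j = (2*(-2))*432 = -4*432 = -1728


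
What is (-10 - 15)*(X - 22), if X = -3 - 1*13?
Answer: 950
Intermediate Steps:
X = -16 (X = -3 - 13 = -16)
(-10 - 15)*(X - 22) = (-10 - 15)*(-16 - 22) = -25*(-38) = 950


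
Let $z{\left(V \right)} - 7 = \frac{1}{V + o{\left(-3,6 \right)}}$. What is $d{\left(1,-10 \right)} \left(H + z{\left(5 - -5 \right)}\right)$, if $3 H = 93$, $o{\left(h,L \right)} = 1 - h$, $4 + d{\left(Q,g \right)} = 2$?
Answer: $- \frac{533}{7} \approx -76.143$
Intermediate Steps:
$d{\left(Q,g \right)} = -2$ ($d{\left(Q,g \right)} = -4 + 2 = -2$)
$H = 31$ ($H = \frac{1}{3} \cdot 93 = 31$)
$z{\left(V \right)} = 7 + \frac{1}{4 + V}$ ($z{\left(V \right)} = 7 + \frac{1}{V + \left(1 - -3\right)} = 7 + \frac{1}{V + \left(1 + 3\right)} = 7 + \frac{1}{V + 4} = 7 + \frac{1}{4 + V}$)
$d{\left(1,-10 \right)} \left(H + z{\left(5 - -5 \right)}\right) = - 2 \left(31 + \frac{29 + 7 \left(5 - -5\right)}{4 + \left(5 - -5\right)}\right) = - 2 \left(31 + \frac{29 + 7 \left(5 + 5\right)}{4 + \left(5 + 5\right)}\right) = - 2 \left(31 + \frac{29 + 7 \cdot 10}{4 + 10}\right) = - 2 \left(31 + \frac{29 + 70}{14}\right) = - 2 \left(31 + \frac{1}{14} \cdot 99\right) = - 2 \left(31 + \frac{99}{14}\right) = \left(-2\right) \frac{533}{14} = - \frac{533}{7}$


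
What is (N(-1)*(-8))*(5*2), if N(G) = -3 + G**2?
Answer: 160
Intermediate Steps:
(N(-1)*(-8))*(5*2) = ((-3 + (-1)**2)*(-8))*(5*2) = ((-3 + 1)*(-8))*10 = -2*(-8)*10 = 16*10 = 160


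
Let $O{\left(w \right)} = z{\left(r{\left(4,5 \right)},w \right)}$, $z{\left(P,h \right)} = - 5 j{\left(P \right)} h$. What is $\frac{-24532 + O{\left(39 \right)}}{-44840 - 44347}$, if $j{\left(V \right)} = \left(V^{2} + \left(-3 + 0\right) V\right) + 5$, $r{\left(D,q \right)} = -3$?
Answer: $\frac{29017}{89187} \approx 0.32535$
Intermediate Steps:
$j{\left(V \right)} = 5 + V^{2} - 3 V$ ($j{\left(V \right)} = \left(V^{2} - 3 V\right) + 5 = 5 + V^{2} - 3 V$)
$z{\left(P,h \right)} = h \left(-25 - 5 P^{2} + 15 P\right)$ ($z{\left(P,h \right)} = - 5 \left(5 + P^{2} - 3 P\right) h = \left(-25 - 5 P^{2} + 15 P\right) h = h \left(-25 - 5 P^{2} + 15 P\right)$)
$O{\left(w \right)} = - 115 w$ ($O{\left(w \right)} = 5 w \left(-5 - \left(-3\right)^{2} + 3 \left(-3\right)\right) = 5 w \left(-5 - 9 - 9\right) = 5 w \left(-23\right) = - 115 w$)
$\frac{-24532 + O{\left(39 \right)}}{-44840 - 44347} = \frac{-24532 - 4485}{-44840 - 44347} = \frac{-24532 - 4485}{-89187} = \left(-29017\right) \left(- \frac{1}{89187}\right) = \frac{29017}{89187}$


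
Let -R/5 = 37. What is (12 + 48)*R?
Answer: -11100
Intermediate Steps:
R = -185 (R = -5*37 = -185)
(12 + 48)*R = (12 + 48)*(-185) = 60*(-185) = -11100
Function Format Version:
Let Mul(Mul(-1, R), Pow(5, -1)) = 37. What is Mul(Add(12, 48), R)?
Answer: -11100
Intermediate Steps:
R = -185 (R = Mul(-5, 37) = -185)
Mul(Add(12, 48), R) = Mul(Add(12, 48), -185) = Mul(60, -185) = -11100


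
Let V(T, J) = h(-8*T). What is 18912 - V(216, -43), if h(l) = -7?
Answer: 18919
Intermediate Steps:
V(T, J) = -7
18912 - V(216, -43) = 18912 - 1*(-7) = 18912 + 7 = 18919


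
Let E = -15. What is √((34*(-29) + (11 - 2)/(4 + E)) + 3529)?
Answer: 2*√76901/11 ≈ 50.420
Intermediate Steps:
√((34*(-29) + (11 - 2)/(4 + E)) + 3529) = √((34*(-29) + (11 - 2)/(4 - 15)) + 3529) = √((-986 + 9/(-11)) + 3529) = √((-986 + 9*(-1/11)) + 3529) = √((-986 - 9/11) + 3529) = √(-10855/11 + 3529) = √(27964/11) = 2*√76901/11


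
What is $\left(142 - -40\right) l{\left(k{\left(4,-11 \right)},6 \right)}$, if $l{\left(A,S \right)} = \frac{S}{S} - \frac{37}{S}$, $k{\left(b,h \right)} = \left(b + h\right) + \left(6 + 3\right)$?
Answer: $- \frac{2821}{3} \approx -940.33$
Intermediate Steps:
$k{\left(b,h \right)} = 9 + b + h$ ($k{\left(b,h \right)} = \left(b + h\right) + 9 = 9 + b + h$)
$l{\left(A,S \right)} = 1 - \frac{37}{S}$
$\left(142 - -40\right) l{\left(k{\left(4,-11 \right)},6 \right)} = \left(142 - -40\right) \frac{-37 + 6}{6} = \left(142 + 40\right) \frac{1}{6} \left(-31\right) = 182 \left(- \frac{31}{6}\right) = - \frac{2821}{3}$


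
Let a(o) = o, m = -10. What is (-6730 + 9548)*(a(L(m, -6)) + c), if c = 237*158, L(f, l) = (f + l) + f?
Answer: 105449560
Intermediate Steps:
L(f, l) = l + 2*f
c = 37446
(-6730 + 9548)*(a(L(m, -6)) + c) = (-6730 + 9548)*((-6 + 2*(-10)) + 37446) = 2818*((-6 - 20) + 37446) = 2818*(-26 + 37446) = 2818*37420 = 105449560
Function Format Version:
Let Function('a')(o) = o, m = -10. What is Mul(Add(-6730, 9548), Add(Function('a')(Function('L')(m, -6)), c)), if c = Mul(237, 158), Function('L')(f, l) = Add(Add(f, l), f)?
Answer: 105449560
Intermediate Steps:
Function('L')(f, l) = Add(l, Mul(2, f))
c = 37446
Mul(Add(-6730, 9548), Add(Function('a')(Function('L')(m, -6)), c)) = Mul(Add(-6730, 9548), Add(Add(-6, Mul(2, -10)), 37446)) = Mul(2818, Add(Add(-6, -20), 37446)) = Mul(2818, Add(-26, 37446)) = Mul(2818, 37420) = 105449560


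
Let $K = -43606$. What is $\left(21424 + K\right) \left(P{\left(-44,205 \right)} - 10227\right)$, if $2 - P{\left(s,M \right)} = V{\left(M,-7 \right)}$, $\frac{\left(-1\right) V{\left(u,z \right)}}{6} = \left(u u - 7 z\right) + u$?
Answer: $-5400185718$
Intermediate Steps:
$V{\left(u,z \right)} = - 6 u - 6 u^{2} + 42 z$ ($V{\left(u,z \right)} = - 6 \left(\left(u u - 7 z\right) + u\right) = - 6 \left(\left(u^{2} - 7 z\right) + u\right) = - 6 \left(u + u^{2} - 7 z\right) = - 6 u - 6 u^{2} + 42 z$)
$P{\left(s,M \right)} = 296 + 6 M + 6 M^{2}$ ($P{\left(s,M \right)} = 2 - \left(- 6 M - 6 M^{2} + 42 \left(-7\right)\right) = 2 - \left(- 6 M - 6 M^{2} - 294\right) = 2 - \left(-294 - 6 M - 6 M^{2}\right) = 2 + \left(294 + 6 M + 6 M^{2}\right) = 296 + 6 M + 6 M^{2}$)
$\left(21424 + K\right) \left(P{\left(-44,205 \right)} - 10227\right) = \left(21424 - 43606\right) \left(\left(296 + 6 \cdot 205 + 6 \cdot 205^{2}\right) - 10227\right) = - 22182 \left(\left(296 + 1230 + 6 \cdot 42025\right) - 10227\right) = - 22182 \left(\left(296 + 1230 + 252150\right) - 10227\right) = - 22182 \left(253676 - 10227\right) = \left(-22182\right) 243449 = -5400185718$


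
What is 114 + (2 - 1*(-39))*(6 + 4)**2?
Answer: 4214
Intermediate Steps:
114 + (2 - 1*(-39))*(6 + 4)**2 = 114 + (2 + 39)*10**2 = 114 + 41*100 = 114 + 4100 = 4214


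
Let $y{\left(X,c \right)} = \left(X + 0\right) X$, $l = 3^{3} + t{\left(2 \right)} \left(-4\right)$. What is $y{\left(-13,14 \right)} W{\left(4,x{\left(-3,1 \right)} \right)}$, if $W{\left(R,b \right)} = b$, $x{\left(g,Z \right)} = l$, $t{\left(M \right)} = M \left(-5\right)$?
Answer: $11323$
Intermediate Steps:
$t{\left(M \right)} = - 5 M$
$l = 67$ ($l = 3^{3} + \left(-5\right) 2 \left(-4\right) = 27 - -40 = 27 + 40 = 67$)
$x{\left(g,Z \right)} = 67$
$y{\left(X,c \right)} = X^{2}$ ($y{\left(X,c \right)} = X X = X^{2}$)
$y{\left(-13,14 \right)} W{\left(4,x{\left(-3,1 \right)} \right)} = \left(-13\right)^{2} \cdot 67 = 169 \cdot 67 = 11323$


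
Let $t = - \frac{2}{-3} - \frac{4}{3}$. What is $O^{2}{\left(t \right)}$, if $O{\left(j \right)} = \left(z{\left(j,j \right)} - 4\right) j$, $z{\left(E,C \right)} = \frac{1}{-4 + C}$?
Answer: $\frac{3481}{441} \approx 7.8934$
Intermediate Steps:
$t = - \frac{2}{3}$ ($t = \left(-2\right) \left(- \frac{1}{3}\right) - \frac{4}{3} = \frac{2}{3} - \frac{4}{3} = - \frac{2}{3} \approx -0.66667$)
$O{\left(j \right)} = j \left(-4 + \frac{1}{-4 + j}\right)$ ($O{\left(j \right)} = \left(\frac{1}{-4 + j} - 4\right) j = \left(-4 + \frac{1}{-4 + j}\right) j = j \left(-4 + \frac{1}{-4 + j}\right)$)
$O^{2}{\left(t \right)} = \left(- \frac{2 \left(17 - - \frac{8}{3}\right)}{3 \left(-4 - \frac{2}{3}\right)}\right)^{2} = \left(- \frac{2 \left(17 + \frac{8}{3}\right)}{3 \left(- \frac{14}{3}\right)}\right)^{2} = \left(\left(- \frac{2}{3}\right) \left(- \frac{3}{14}\right) \frac{59}{3}\right)^{2} = \left(\frac{59}{21}\right)^{2} = \frac{3481}{441}$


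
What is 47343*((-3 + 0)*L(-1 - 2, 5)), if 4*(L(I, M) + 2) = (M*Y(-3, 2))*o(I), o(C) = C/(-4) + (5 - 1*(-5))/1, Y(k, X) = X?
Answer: -28263771/8 ≈ -3.5330e+6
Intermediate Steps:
o(C) = 10 - C/4 (o(C) = C*(-¼) + (5 + 5)*1 = -C/4 + 10*1 = -C/4 + 10 = 10 - C/4)
L(I, M) = -2 + M*(10 - I/4)/2 (L(I, M) = -2 + ((M*2)*(10 - I/4))/4 = -2 + ((2*M)*(10 - I/4))/4 = -2 + (2*M*(10 - I/4))/4 = -2 + M*(10 - I/4)/2)
47343*((-3 + 0)*L(-1 - 2, 5)) = 47343*((-3 + 0)*(-2 - ⅛*5*(-40 + (-1 - 2)))) = 47343*(-3*(-2 - ⅛*5*(-40 - 3))) = 47343*(-3*(-2 - ⅛*5*(-43))) = 47343*(-3*(-2 + 215/8)) = 47343*(-3*199/8) = 47343*(-597/8) = -28263771/8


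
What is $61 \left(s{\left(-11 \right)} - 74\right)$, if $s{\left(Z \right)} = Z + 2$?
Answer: $-5063$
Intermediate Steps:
$s{\left(Z \right)} = 2 + Z$
$61 \left(s{\left(-11 \right)} - 74\right) = 61 \left(\left(2 - 11\right) - 74\right) = 61 \left(-9 - 74\right) = 61 \left(-83\right) = -5063$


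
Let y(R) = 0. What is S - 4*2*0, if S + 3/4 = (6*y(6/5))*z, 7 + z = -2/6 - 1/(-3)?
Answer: -3/4 ≈ -0.75000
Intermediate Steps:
z = -7 (z = -7 + (-2/6 - 1/(-3)) = -7 + (-2*1/6 - 1*(-1/3)) = -7 + (-1/3 + 1/3) = -7 + 0 = -7)
S = -3/4 (S = -3/4 + (6*0)*(-7) = -3/4 + 0*(-7) = -3/4 + 0 = -3/4 ≈ -0.75000)
S - 4*2*0 = -3/4 - 4*2*0 = -3/4 - 8*0 = -3/4 + 0 = -3/4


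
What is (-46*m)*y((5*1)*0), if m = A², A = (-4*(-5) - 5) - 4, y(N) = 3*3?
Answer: -50094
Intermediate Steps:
y(N) = 9
A = 11 (A = (20 - 5) - 4 = 15 - 4 = 11)
m = 121 (m = 11² = 121)
(-46*m)*y((5*1)*0) = -46*121*9 = -5566*9 = -50094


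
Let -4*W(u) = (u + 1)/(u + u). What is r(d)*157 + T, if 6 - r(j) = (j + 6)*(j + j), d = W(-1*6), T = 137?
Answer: 1465163/1152 ≈ 1271.8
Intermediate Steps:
W(u) = -(1 + u)/(8*u) (W(u) = -(u + 1)/(4*(u + u)) = -(1 + u)/(4*(2*u)) = -(1 + u)*1/(2*u)/4 = -(1 + u)/(8*u))
d = -5/48 (d = (-1 - (-1)*6)/(8*((-1*6))) = (1/8)*(-1 - 1*(-6))/(-6) = (1/8)*(-1/6)*(-1 + 6) = (1/8)*(-1/6)*5 = -5/48 ≈ -0.10417)
r(j) = 6 - 2*j*(6 + j) (r(j) = 6 - (j + 6)*(j + j) = 6 - (6 + j)*2*j = 6 - 2*j*(6 + j))
r(d)*157 + T = (6 - 12*(-5/48) - 2*(-5/48)**2)*157 + 137 = (6 + 5/4 - 2*25/2304)*157 + 137 = (6 + 5/4 - 25/1152)*157 + 137 = (8327/1152)*157 + 137 = 1307339/1152 + 137 = 1465163/1152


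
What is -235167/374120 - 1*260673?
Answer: -97523217927/374120 ≈ -2.6067e+5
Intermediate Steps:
-235167/374120 - 1*260673 = -235167*1/374120 - 260673 = -235167/374120 - 260673 = -97523217927/374120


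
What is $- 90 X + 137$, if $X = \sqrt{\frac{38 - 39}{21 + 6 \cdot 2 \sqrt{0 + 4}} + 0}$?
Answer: $137 - 6 i \sqrt{5} \approx 137.0 - 13.416 i$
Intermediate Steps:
$X = \frac{i \sqrt{5}}{15}$ ($X = \sqrt{- \frac{1}{21 + 12 \sqrt{4}} + 0} = \sqrt{- \frac{1}{21 + 12 \cdot 2} + 0} = \sqrt{- \frac{1}{21 + 24} + 0} = \sqrt{- \frac{1}{45} + 0} = \sqrt{- \frac{1}{45}} = \frac{i \sqrt{5}}{15} \approx 0.14907 i$)
$- 90 X + 137 = - 90 \frac{i \sqrt{5}}{15} + 137 = - 6 i \sqrt{5} + 137 = 137 - 6 i \sqrt{5}$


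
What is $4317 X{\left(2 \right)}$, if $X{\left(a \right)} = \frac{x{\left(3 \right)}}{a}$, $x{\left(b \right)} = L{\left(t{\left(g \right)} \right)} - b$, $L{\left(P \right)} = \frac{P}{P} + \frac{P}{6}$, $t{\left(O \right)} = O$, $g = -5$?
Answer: $- \frac{24463}{4} \approx -6115.8$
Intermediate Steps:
$L{\left(P \right)} = 1 + \frac{P}{6}$ ($L{\left(P \right)} = 1 + P \frac{1}{6} = 1 + \frac{P}{6}$)
$x{\left(b \right)} = \frac{1}{6} - b$ ($x{\left(b \right)} = \left(1 + \frac{1}{6} \left(-5\right)\right) - b = \left(1 - \frac{5}{6}\right) - b = \frac{1}{6} - b$)
$X{\left(a \right)} = - \frac{17}{6 a}$ ($X{\left(a \right)} = \frac{\frac{1}{6} - 3}{a} = - \frac{17}{6 a}$)
$4317 X{\left(2 \right)} = 4317 \left(- \frac{17}{6 \cdot 2}\right) = 4317 \left(\left(- \frac{17}{6}\right) \frac{1}{2}\right) = 4317 \left(- \frac{17}{12}\right) = - \frac{24463}{4}$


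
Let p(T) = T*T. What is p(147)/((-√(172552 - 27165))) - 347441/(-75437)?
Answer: 347441/75437 - 21609*√145387/145387 ≈ -52.067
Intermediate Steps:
p(T) = T²
p(147)/((-√(172552 - 27165))) - 347441/(-75437) = 147²/((-√(172552 - 27165))) - 347441/(-75437) = 21609/((-√145387)) - 347441*(-1/75437) = 21609*(-√145387/145387) + 347441/75437 = -21609*√145387/145387 + 347441/75437 = 347441/75437 - 21609*√145387/145387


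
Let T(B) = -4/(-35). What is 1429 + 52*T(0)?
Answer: 50223/35 ≈ 1434.9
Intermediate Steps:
T(B) = 4/35 (T(B) = -4*(-1/35) = 4/35)
1429 + 52*T(0) = 1429 + 52*(4/35) = 1429 + 208/35 = 50223/35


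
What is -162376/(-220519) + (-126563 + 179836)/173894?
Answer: 39983920831/38346930986 ≈ 1.0427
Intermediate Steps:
-162376/(-220519) + (-126563 + 179836)/173894 = -162376*(-1/220519) + 53273*(1/173894) = 162376/220519 + 53273/173894 = 39983920831/38346930986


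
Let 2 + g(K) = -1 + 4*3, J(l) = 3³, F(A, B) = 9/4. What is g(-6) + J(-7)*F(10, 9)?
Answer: 279/4 ≈ 69.750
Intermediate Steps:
F(A, B) = 9/4 (F(A, B) = 9*(¼) = 9/4)
J(l) = 27
g(K) = 9 (g(K) = -2 + (-1 + 4*3) = -2 + (-1 + 12) = -2 + 11 = 9)
g(-6) + J(-7)*F(10, 9) = 9 + 27*(9/4) = 9 + 243/4 = 279/4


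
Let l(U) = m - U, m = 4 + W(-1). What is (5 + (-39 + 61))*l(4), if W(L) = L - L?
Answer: 0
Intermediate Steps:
W(L) = 0
m = 4 (m = 4 + 0 = 4)
l(U) = 4 - U
(5 + (-39 + 61))*l(4) = (5 + (-39 + 61))*(4 - 1*4) = (5 + 22)*(4 - 4) = 27*0 = 0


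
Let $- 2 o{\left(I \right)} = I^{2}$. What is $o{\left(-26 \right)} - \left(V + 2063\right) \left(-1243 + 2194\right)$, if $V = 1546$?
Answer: $-3432497$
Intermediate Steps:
$o{\left(I \right)} = - \frac{I^{2}}{2}$
$o{\left(-26 \right)} - \left(V + 2063\right) \left(-1243 + 2194\right) = - \frac{\left(-26\right)^{2}}{2} - \left(1546 + 2063\right) \left(-1243 + 2194\right) = \left(- \frac{1}{2}\right) 676 - 3609 \cdot 951 = -338 - 3432159 = -3432497$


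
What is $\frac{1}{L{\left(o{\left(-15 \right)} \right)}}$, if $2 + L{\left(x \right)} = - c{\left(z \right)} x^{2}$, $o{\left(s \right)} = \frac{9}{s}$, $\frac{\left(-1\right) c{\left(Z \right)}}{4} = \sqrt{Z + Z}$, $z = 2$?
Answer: $\frac{25}{22} \approx 1.1364$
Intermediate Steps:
$c{\left(Z \right)} = - 4 \sqrt{2} \sqrt{Z}$ ($c{\left(Z \right)} = - 4 \sqrt{Z + Z} = - 4 \sqrt{2 Z} = - 4 \sqrt{2} \sqrt{Z}$)
$L{\left(x \right)} = -2 + 8 x^{2}$ ($L{\left(x \right)} = -2 - - 4 \sqrt{2} \sqrt{2} x^{2} = -2 - - 8 x^{2} = -2 + 8 x^{2}$)
$\frac{1}{L{\left(o{\left(-15 \right)} \right)}} = \frac{1}{-2 + 8 \left(\frac{9}{-15}\right)^{2}} = \frac{1}{-2 + 8 \left(9 \left(- \frac{1}{15}\right)\right)^{2}} = \frac{1}{-2 + 8 \left(- \frac{3}{5}\right)^{2}} = \frac{1}{-2 + 8 \cdot \frac{9}{25}} = \frac{1}{-2 + \frac{72}{25}} = \frac{1}{\frac{22}{25}} = \frac{25}{22}$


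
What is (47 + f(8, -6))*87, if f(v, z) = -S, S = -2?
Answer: 4263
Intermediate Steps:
f(v, z) = 2 (f(v, z) = -1*(-2) = 2)
(47 + f(8, -6))*87 = (47 + 2)*87 = 49*87 = 4263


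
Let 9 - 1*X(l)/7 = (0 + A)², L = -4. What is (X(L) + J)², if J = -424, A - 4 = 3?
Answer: 495616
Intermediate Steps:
A = 7 (A = 4 + 3 = 7)
X(l) = -280 (X(l) = 63 - 7*(0 + 7)² = 63 - 7*7² = 63 - 7*49 = 63 - 343 = -280)
(X(L) + J)² = (-280 - 424)² = (-704)² = 495616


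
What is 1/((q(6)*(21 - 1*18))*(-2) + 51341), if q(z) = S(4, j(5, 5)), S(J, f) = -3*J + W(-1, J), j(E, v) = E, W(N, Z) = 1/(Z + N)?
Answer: 1/51411 ≈ 1.9451e-5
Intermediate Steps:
W(N, Z) = 1/(N + Z)
S(J, f) = 1/(-1 + J) - 3*J (S(J, f) = -3*J + 1/(-1 + J) = 1/(-1 + J) - 3*J)
q(z) = -35/3 (q(z) = (1 - 3*4*(-1 + 4))/(-1 + 4) = (1 - 3*4*3)/3 = (1 - 36)/3 = (1/3)*(-35) = -35/3)
1/((q(6)*(21 - 1*18))*(-2) + 51341) = 1/(-35*(21 - 1*18)/3*(-2) + 51341) = 1/(-35*(21 - 18)/3*(-2) + 51341) = 1/(-35/3*3*(-2) + 51341) = 1/(-35*(-2) + 51341) = 1/(70 + 51341) = 1/51411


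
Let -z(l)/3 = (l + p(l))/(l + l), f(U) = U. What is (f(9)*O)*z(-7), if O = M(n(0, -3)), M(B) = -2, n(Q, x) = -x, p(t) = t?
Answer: 54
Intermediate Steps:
O = -2
z(l) = -3 (z(l) = -3*(l + l)/(l + l) = -3*2*l/(2*l) = -3*2*l*1/(2*l) = -3*1 = -3)
(f(9)*O)*z(-7) = (9*(-2))*(-3) = -18*(-3) = 54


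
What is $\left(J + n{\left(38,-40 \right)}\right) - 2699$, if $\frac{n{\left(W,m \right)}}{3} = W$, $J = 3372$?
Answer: $787$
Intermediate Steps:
$n{\left(W,m \right)} = 3 W$
$\left(J + n{\left(38,-40 \right)}\right) - 2699 = \left(3372 + 3 \cdot 38\right) - 2699 = \left(3372 + 114\right) - 2699 = 3486 - 2699 = 787$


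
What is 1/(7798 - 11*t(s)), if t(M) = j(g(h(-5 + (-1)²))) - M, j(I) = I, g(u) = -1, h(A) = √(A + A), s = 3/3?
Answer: 1/7820 ≈ 0.00012788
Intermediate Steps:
s = 1 (s = 3*(⅓) = 1)
h(A) = √2*√A (h(A) = √(2*A) = √2*√A)
t(M) = -1 - M
1/(7798 - 11*t(s)) = 1/(7798 - 11*(-1 - 1*1)) = 1/(7798 - 11*(-1 - 1)) = 1/(7798 - 11*(-2)) = 1/(7798 + 22) = 1/7820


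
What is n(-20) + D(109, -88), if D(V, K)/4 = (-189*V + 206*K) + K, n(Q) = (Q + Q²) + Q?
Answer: -154908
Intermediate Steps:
n(Q) = Q² + 2*Q
D(V, K) = -756*V + 828*K (D(V, K) = 4*((-189*V + 206*K) + K) = 4*(-189*V + 207*K) = -756*V + 828*K)
n(-20) + D(109, -88) = -20*(2 - 20) + (-756*109 + 828*(-88)) = -20*(-18) + (-82404 - 72864) = 360 - 155268 = -154908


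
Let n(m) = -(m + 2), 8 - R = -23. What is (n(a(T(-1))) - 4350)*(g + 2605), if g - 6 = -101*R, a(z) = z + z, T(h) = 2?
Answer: 2265120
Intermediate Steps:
R = 31 (R = 8 - 1*(-23) = 8 + 23 = 31)
a(z) = 2*z
n(m) = -2 - m (n(m) = -(2 + m) = -2 - m)
g = -3125 (g = 6 - 101*31 = 6 - 3131 = -3125)
(n(a(T(-1))) - 4350)*(g + 2605) = ((-2 - 2*2) - 4350)*(-3125 + 2605) = ((-2 - 1*4) - 4350)*(-520) = ((-2 - 4) - 4350)*(-520) = (-6 - 4350)*(-520) = -4356*(-520) = 2265120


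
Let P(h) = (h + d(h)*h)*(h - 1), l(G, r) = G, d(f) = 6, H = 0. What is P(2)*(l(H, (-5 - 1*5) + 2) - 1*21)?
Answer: -294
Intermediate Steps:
P(h) = 7*h*(-1 + h) (P(h) = (h + 6*h)*(h - 1) = (7*h)*(-1 + h) = 7*h*(-1 + h))
P(2)*(l(H, (-5 - 1*5) + 2) - 1*21) = (7*2*(-1 + 2))*(0 - 1*21) = (7*2*1)*(0 - 21) = 14*(-21) = -294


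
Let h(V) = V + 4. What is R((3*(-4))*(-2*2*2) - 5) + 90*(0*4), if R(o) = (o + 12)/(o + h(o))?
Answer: 103/186 ≈ 0.55376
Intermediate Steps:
h(V) = 4 + V
R(o) = (12 + o)/(4 + 2*o) (R(o) = (o + 12)/(o + (4 + o)) = (12 + o)/(4 + 2*o))
R((3*(-4))*(-2*2*2) - 5) + 90*(0*4) = (12 + ((3*(-4))*(-2*2*2) - 5))/(2*(2 + ((3*(-4))*(-2*2*2) - 5))) + 90*(0*4) = (12 + (-(-48)*2 - 5))/(2*(2 + (-(-48)*2 - 5))) + 90*0 = (12 + (-12*(-8) - 5))/(2*(2 + (-12*(-8) - 5))) + 0 = (12 + (96 - 5))/(2*(2 + (96 - 5))) + 0 = (12 + 91)/(2*(2 + 91)) + 0 = (½)*103/93 + 0 = (½)*(1/93)*103 + 0 = 103/186 + 0 = 103/186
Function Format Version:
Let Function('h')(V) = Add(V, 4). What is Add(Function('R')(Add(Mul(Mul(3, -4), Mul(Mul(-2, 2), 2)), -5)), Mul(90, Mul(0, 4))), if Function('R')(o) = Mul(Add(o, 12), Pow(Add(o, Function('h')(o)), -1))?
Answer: Rational(103, 186) ≈ 0.55376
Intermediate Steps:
Function('h')(V) = Add(4, V)
Function('R')(o) = Mul(Pow(Add(4, Mul(2, o)), -1), Add(12, o)) (Function('R')(o) = Mul(Add(o, 12), Pow(Add(o, Add(4, o)), -1)) = Mul(Add(12, o), Pow(Add(4, Mul(2, o)), -1)) = Mul(Pow(Add(4, Mul(2, o)), -1), Add(12, o)))
Add(Function('R')(Add(Mul(Mul(3, -4), Mul(Mul(-2, 2), 2)), -5)), Mul(90, Mul(0, 4))) = Add(Mul(Rational(1, 2), Pow(Add(2, Add(Mul(Mul(3, -4), Mul(Mul(-2, 2), 2)), -5)), -1), Add(12, Add(Mul(Mul(3, -4), Mul(Mul(-2, 2), 2)), -5))), Mul(90, Mul(0, 4))) = Add(Mul(Rational(1, 2), Pow(Add(2, Add(Mul(-12, Mul(-4, 2)), -5)), -1), Add(12, Add(Mul(-12, Mul(-4, 2)), -5))), Mul(90, 0)) = Add(Mul(Rational(1, 2), Pow(Add(2, Add(Mul(-12, -8), -5)), -1), Add(12, Add(Mul(-12, -8), -5))), 0) = Add(Mul(Rational(1, 2), Pow(Add(2, Add(96, -5)), -1), Add(12, Add(96, -5))), 0) = Add(Mul(Rational(1, 2), Pow(Add(2, 91), -1), Add(12, 91)), 0) = Add(Mul(Rational(1, 2), Pow(93, -1), 103), 0) = Add(Mul(Rational(1, 2), Rational(1, 93), 103), 0) = Add(Rational(103, 186), 0) = Rational(103, 186)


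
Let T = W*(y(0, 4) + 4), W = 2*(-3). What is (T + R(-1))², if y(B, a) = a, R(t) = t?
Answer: 2401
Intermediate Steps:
W = -6
T = -48 (T = -6*(4 + 4) = -6*8 = -48)
(T + R(-1))² = (-48 - 1)² = (-49)² = 2401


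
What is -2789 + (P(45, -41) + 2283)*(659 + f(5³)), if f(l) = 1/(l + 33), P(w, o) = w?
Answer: 120978841/79 ≈ 1.5314e+6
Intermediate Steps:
f(l) = 1/(33 + l)
-2789 + (P(45, -41) + 2283)*(659 + f(5³)) = -2789 + (45 + 2283)*(659 + 1/(33 + 5³)) = -2789 + 2328*(659 + 1/(33 + 125)) = -2789 + 2328*(659 + 1/158) = -2789 + 2328*(104123/158) = -2789 + 121199172/79 = 120978841/79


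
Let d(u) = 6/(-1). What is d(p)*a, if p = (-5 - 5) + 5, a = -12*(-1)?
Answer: -72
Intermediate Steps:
a = 12
p = -5 (p = -10 + 5 = -5)
d(u) = -6 (d(u) = 6*(-1) = -6)
d(p)*a = -6*12 = -72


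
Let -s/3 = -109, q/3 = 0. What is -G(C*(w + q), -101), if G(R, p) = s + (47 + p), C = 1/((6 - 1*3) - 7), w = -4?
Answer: -273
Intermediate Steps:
q = 0 (q = 3*0 = 0)
s = 327 (s = -3*(-109) = 327)
C = -¼ (C = 1/((6 - 3) - 7) = 1/(3 - 7) = 1/(-4) = -¼ ≈ -0.25000)
G(R, p) = 374 + p (G(R, p) = 327 + (47 + p) = 374 + p)
-G(C*(w + q), -101) = -(374 - 101) = -1*273 = -273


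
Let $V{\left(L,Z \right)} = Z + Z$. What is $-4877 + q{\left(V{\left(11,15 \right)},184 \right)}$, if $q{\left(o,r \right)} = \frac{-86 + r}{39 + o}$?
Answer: $- \frac{336415}{69} \approx -4875.6$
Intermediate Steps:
$V{\left(L,Z \right)} = 2 Z$
$q{\left(o,r \right)} = \frac{-86 + r}{39 + o}$
$-4877 + q{\left(V{\left(11,15 \right)},184 \right)} = -4877 + \frac{-86 + 184}{39 + 2 \cdot 15} = -4877 + \frac{1}{39 + 30} \cdot 98 = -4877 + \frac{1}{69} \cdot 98 = -4877 + \frac{98}{69} = - \frac{336415}{69}$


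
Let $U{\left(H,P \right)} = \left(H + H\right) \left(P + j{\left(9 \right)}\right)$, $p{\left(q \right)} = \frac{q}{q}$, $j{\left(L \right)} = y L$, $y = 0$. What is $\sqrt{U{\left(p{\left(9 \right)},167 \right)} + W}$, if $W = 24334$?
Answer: $2 \sqrt{6167} \approx 157.06$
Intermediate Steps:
$j{\left(L \right)} = 0$ ($j{\left(L \right)} = 0 L = 0$)
$p{\left(q \right)} = 1$
$U{\left(H,P \right)} = 2 H P$ ($U{\left(H,P \right)} = \left(H + H\right) \left(P + 0\right) = 2 H P$)
$\sqrt{U{\left(p{\left(9 \right)},167 \right)} + W} = \sqrt{2 \cdot 1 \cdot 167 + 24334} = \sqrt{334 + 24334} = \sqrt{24668} = 2 \sqrt{6167}$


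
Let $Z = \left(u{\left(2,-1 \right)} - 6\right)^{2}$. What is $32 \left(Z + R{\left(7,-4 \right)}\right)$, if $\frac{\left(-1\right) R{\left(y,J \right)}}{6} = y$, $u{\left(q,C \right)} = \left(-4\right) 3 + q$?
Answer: $6848$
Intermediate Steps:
$u{\left(q,C \right)} = -12 + q$
$R{\left(y,J \right)} = - 6 y$
$Z = 256$ ($Z = \left(\left(-12 + 2\right) - 6\right)^{2} = \left(-10 - 6\right)^{2} = \left(-16\right)^{2} = 256$)
$32 \left(Z + R{\left(7,-4 \right)}\right) = 32 \left(256 - 42\right) = 32 \cdot 214 = 6848$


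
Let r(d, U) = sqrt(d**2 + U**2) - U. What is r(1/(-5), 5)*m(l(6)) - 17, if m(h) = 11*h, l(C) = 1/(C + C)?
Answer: -259/12 + 11*sqrt(626)/60 ≈ -16.996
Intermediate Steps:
l(C) = 1/(2*C)
r(d, U) = sqrt(U**2 + d**2) - U
r(1/(-5), 5)*m(l(6)) - 17 = (sqrt(5**2 + (1/(-5))**2) - 1*5)*(11*((1/2)/6)) - 17 = (sqrt(25 + (-1/5)**2) - 5)*(11*((1/2)*(1/6))) - 17 = (sqrt(25 + 1/25) - 5)*(11*(1/12)) - 17 = (sqrt(626/25) - 5)*(11/12) - 17 = (sqrt(626)/5 - 5)*(11/12) - 17 = (-5 + sqrt(626)/5)*(11/12) - 17 = (-55/12 + 11*sqrt(626)/60) - 17 = -259/12 + 11*sqrt(626)/60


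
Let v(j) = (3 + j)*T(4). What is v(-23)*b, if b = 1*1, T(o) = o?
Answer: -80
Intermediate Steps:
b = 1
v(j) = 12 + 4*j (v(j) = (3 + j)*4 = 12 + 4*j)
v(-23)*b = (12 + 4*(-23))*1 = (12 - 92)*1 = -80*1 = -80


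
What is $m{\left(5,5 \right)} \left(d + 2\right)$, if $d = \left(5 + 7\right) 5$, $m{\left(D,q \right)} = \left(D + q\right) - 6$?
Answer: $248$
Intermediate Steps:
$m{\left(D,q \right)} = -6 + D + q$
$d = 60$ ($d = 12 \cdot 5 = 60$)
$m{\left(5,5 \right)} \left(d + 2\right) = \left(-6 + 5 + 5\right) \left(60 + 2\right) = 4 \cdot 62 = 248$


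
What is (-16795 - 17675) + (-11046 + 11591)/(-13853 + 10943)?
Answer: -20061649/582 ≈ -34470.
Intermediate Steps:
(-16795 - 17675) + (-11046 + 11591)/(-13853 + 10943) = -34470 + 545/(-2910) = -34470 + 545*(-1/2910) = -34470 - 109/582 = -20061649/582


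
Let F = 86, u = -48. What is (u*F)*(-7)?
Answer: 28896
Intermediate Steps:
(u*F)*(-7) = -48*86*(-7) = -4128*(-7) = 28896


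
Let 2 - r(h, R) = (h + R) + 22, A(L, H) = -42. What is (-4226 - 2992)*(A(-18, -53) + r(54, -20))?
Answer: 692928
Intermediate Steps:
r(h, R) = -20 - R - h (r(h, R) = 2 - ((h + R) + 22) = 2 - ((R + h) + 22) = 2 - (22 + R + h) = 2 + (-22 - R - h) = -20 - R - h)
(-4226 - 2992)*(A(-18, -53) + r(54, -20)) = (-4226 - 2992)*(-42 + (-20 - 1*(-20) - 1*54)) = -7218*(-42 + (-20 + 20 - 54)) = -7218*(-42 - 54) = -7218*(-96) = 692928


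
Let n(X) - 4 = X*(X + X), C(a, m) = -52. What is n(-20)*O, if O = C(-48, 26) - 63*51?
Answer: -2625060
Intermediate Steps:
n(X) = 4 + 2*X² (n(X) = 4 + X*(X + X) = 4 + X*(2*X) = 4 + 2*X²)
O = -3265 (O = -52 - 63*51 = -52 - 1*3213 = -52 - 3213 = -3265)
n(-20)*O = (4 + 2*(-20)²)*(-3265) = (4 + 2*400)*(-3265) = (4 + 800)*(-3265) = 804*(-3265) = -2625060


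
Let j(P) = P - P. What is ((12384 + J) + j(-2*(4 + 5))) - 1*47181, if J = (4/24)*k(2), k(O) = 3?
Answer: -69593/2 ≈ -34797.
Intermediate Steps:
j(P) = 0
J = 1/2 (J = (4/24)*3 = ((1/24)*4)*3 = (1/6)*3 = 1/2 ≈ 0.50000)
((12384 + J) + j(-2*(4 + 5))) - 1*47181 = ((12384 + 1/2) + 0) - 1*47181 = (24769/2 + 0) - 47181 = 24769/2 - 47181 = -69593/2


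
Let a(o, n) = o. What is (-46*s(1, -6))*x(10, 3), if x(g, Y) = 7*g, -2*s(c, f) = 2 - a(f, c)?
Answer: 12880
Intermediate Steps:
s(c, f) = -1 + f/2 (s(c, f) = -(2 - f)/2 = -1 + f/2)
(-46*s(1, -6))*x(10, 3) = (-46*(-1 + (1/2)*(-6)))*(7*10) = -46*(-1 - 3)*70 = -46*(-4)*70 = 184*70 = 12880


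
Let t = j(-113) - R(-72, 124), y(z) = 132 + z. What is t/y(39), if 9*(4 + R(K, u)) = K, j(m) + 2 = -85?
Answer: -25/57 ≈ -0.43860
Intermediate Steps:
j(m) = -87 (j(m) = -2 - 85 = -87)
R(K, u) = -4 + K/9
t = -75 (t = -87 - (-4 + (⅑)*(-72)) = -87 - (-4 - 8) = -87 - 1*(-12) = -87 + 12 = -75)
t/y(39) = -75/(132 + 39) = -75/171 = -75*1/171 = -25/57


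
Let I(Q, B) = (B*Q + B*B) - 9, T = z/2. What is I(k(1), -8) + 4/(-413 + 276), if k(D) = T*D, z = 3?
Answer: 5887/137 ≈ 42.971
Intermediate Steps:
T = 3/2 ≈ 1.5000
k(D) = 3*D/2
I(Q, B) = -9 + B² + B*Q (I(Q, B) = (B*Q + B²) - 9 = (B² + B*Q) - 9 = -9 + B² + B*Q)
I(k(1), -8) + 4/(-413 + 276) = (-9 + (-8)² - 12) + 4/(-413 + 276) = (-9 + 64 - 8*3/2) + 4/(-137) = (-9 + 64 - 12) + 4*(-1/137) = 43 - 4/137 = 5887/137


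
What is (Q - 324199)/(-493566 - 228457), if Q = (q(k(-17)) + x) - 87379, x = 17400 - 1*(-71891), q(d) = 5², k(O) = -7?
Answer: 322262/722023 ≈ 0.44633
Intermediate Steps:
q(d) = 25
x = 89291 (x = 17400 + 71891 = 89291)
Q = 1937 (Q = (25 + 89291) - 87379 = 89316 - 87379 = 1937)
(Q - 324199)/(-493566 - 228457) = (1937 - 324199)/(-493566 - 228457) = -322262/(-722023) = -322262*(-1/722023) = 322262/722023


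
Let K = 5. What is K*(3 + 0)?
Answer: 15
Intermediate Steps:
K*(3 + 0) = 5*(3 + 0) = 5*3 = 15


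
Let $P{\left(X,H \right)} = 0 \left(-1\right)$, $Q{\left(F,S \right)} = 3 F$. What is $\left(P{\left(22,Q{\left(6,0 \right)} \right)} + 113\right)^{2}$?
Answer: $12769$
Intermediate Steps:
$P{\left(X,H \right)} = 0$
$\left(P{\left(22,Q{\left(6,0 \right)} \right)} + 113\right)^{2} = \left(0 + 113\right)^{2} = 113^{2} = 12769$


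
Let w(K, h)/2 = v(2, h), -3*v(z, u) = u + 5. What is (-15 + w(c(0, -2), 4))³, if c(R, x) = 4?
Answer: -9261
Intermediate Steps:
v(z, u) = -5/3 - u/3 (v(z, u) = -(u + 5)/3 = -(5 + u)/3 = -5/3 - u/3)
w(K, h) = -10/3 - 2*h/3 (w(K, h) = 2*(-5/3 - h/3) = -10/3 - 2*h/3)
(-15 + w(c(0, -2), 4))³ = (-15 + (-10/3 - ⅔*4))³ = (-15 + (-10/3 - 8/3))³ = (-15 - 6)³ = (-21)³ = -9261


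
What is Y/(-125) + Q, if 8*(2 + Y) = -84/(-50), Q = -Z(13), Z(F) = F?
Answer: -162321/12500 ≈ -12.986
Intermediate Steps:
Q = -13 (Q = -1*13 = -13)
Y = -179/100 (Y = -2 + (-84/(-50))/8 = -2 + (-84*(-1/50))/8 = -2 + (1/8)*(42/25) = -2 + 21/100 = -179/100 ≈ -1.7900)
Y/(-125) + Q = -179/100/(-125) - 13 = -1/125*(-179/100) - 13 = 179/12500 - 13 = -162321/12500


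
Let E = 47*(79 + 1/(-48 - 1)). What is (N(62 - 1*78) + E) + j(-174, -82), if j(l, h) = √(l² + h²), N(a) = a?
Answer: 181106/49 + 10*√370 ≈ 3888.4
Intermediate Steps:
j(l, h) = √(h² + l²)
E = 181890/49 (E = 47*(79 + 1/(-49)) = 47*(79 - 1/49) = 47*(3870/49) = 181890/49 ≈ 3712.0)
(N(62 - 1*78) + E) + j(-174, -82) = ((62 - 1*78) + 181890/49) + √((-82)² + (-174)²) = ((62 - 78) + 181890/49) + √(6724 + 30276) = (-16 + 181890/49) + √37000 = 181106/49 + 10*√370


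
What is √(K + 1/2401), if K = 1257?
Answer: √3018058/49 ≈ 35.454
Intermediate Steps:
√(K + 1/2401) = √(1257 + 1/2401) = √(3018058/2401) = √3018058/49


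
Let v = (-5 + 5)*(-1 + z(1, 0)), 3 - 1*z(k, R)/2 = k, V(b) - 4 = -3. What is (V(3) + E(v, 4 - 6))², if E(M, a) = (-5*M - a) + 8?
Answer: 121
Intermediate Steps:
V(b) = 1 (V(b) = 4 - 3 = 1)
z(k, R) = 6 - 2*k
v = 0 (v = (-5 + 5)*(-1 + (6 - 2*1)) = 0*(-1 + (6 - 2)) = 0*(-1 + 4) = 0*3 = 0)
E(M, a) = 8 - a - 5*M (E(M, a) = (-a - 5*M) + 8 = 8 - a - 5*M)
(V(3) + E(v, 4 - 6))² = (1 + (8 - (4 - 6) - 5*0))² = (1 + (8 - 1*(-2) + 0))² = (1 + (8 + 2 + 0))² = (1 + 10)² = 11² = 121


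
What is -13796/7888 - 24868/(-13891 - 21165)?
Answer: -2245889/2160326 ≈ -1.0396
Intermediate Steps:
-13796/7888 - 24868/(-13891 - 21165) = -13796*1/7888 - 24868/(-35056) = -3449/1972 - 24868*(-1/35056) = -3449/1972 + 6217/8764 = -2245889/2160326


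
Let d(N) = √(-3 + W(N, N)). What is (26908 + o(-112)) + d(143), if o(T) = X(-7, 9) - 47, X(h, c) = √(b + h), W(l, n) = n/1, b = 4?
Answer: 26861 + 2*√35 + I*√3 ≈ 26873.0 + 1.732*I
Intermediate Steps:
W(l, n) = n (W(l, n) = n*1 = n)
X(h, c) = √(4 + h)
d(N) = √(-3 + N)
o(T) = -47 + I*√3 (o(T) = √(4 - 7) - 47 = √(-3) - 47 = I*√3 - 47 = -47 + I*√3)
(26908 + o(-112)) + d(143) = (26908 + (-47 + I*√3)) + √(-3 + 143) = (26861 + I*√3) + √140 = (26861 + I*√3) + 2*√35 = 26861 + 2*√35 + I*√3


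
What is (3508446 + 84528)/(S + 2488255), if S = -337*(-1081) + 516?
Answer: 1796487/1426534 ≈ 1.2593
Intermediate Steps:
S = 364813 (S = 364297 + 516 = 364813)
(3508446 + 84528)/(S + 2488255) = (3508446 + 84528)/(364813 + 2488255) = 3592974/2853068 = 3592974*(1/2853068) = 1796487/1426534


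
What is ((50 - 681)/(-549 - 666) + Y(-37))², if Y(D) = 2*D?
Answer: 7970739841/1476225 ≈ 5399.4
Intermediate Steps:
((50 - 681)/(-549 - 666) + Y(-37))² = ((50 - 681)/(-549 - 666) + 2*(-37))² = (-631/(-1215) - 74)² = (-631*(-1/1215) - 74)² = (631/1215 - 74)² = (-89279/1215)² = 7970739841/1476225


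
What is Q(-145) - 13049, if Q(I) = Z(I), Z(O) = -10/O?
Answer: -378419/29 ≈ -13049.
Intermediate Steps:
Q(I) = -10/I
Q(-145) - 13049 = -10/(-145) - 13049 = -10*(-1/145) - 13049 = 2/29 - 13049 = -378419/29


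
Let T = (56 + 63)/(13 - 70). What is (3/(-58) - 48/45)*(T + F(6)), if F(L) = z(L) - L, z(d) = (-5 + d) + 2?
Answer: 973/171 ≈ 5.6901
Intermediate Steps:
z(d) = -3 + d
T = -119/57 (T = 119/(-57) = 119*(-1/57) = -119/57 ≈ -2.0877)
F(L) = -3 (F(L) = (-3 + L) - L = -3)
(3/(-58) - 48/45)*(T + F(6)) = (3/(-58) - 48/45)*(-119/57 - 3) = (3*(-1/58) - 48*1/45)*(-290/57) = (-3/58 - 16/15)*(-290/57) = -973/870*(-290/57) = 973/171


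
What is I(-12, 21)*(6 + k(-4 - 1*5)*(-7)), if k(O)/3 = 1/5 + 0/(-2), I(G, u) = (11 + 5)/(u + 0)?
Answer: 48/35 ≈ 1.3714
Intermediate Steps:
I(G, u) = 16/u
k(O) = ⅗ (k(O) = 3*(1/5 + 0/(-2)) = 3*(1*(⅕) + 0*(-½)) = 3*(⅕ + 0) = 3*(⅕) = ⅗)
I(-12, 21)*(6 + k(-4 - 1*5)*(-7)) = (16/21)*(6 + (⅗)*(-7)) = (16*(1/21))*(6 - 21/5) = (16/21)*(9/5) = 48/35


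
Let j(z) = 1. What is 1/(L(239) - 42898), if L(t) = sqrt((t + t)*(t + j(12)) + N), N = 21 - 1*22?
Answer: -42898/1840123685 - sqrt(114719)/1840123685 ≈ -2.3497e-5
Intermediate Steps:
N = -1 (N = 21 - 22 = -1)
L(t) = sqrt(-1 + 2*t*(1 + t)) (L(t) = sqrt((t + t)*(t + 1) - 1) = sqrt((2*t)*(1 + t) - 1) = sqrt(2*t*(1 + t) - 1) = sqrt(-1 + 2*t*(1 + t)))
1/(L(239) - 42898) = 1/(sqrt(-1 + 2*239 + 2*239**2) - 42898) = 1/(sqrt(-1 + 478 + 2*57121) - 42898) = 1/(sqrt(-1 + 478 + 114242) - 42898) = 1/(sqrt(114719) - 42898) = 1/(-42898 + sqrt(114719))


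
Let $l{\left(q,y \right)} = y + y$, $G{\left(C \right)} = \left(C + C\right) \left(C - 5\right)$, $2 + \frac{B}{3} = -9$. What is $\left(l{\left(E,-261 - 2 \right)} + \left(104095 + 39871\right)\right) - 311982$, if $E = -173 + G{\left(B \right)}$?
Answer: $-168542$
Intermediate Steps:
$B = -33$ ($B = -6 + 3 \left(-9\right) = -6 - 27 = -33$)
$G{\left(C \right)} = 2 C \left(-5 + C\right)$
$E = 2335$ ($E = -173 + 2 \left(-33\right) \left(-5 - 33\right) = -173 + 2 \left(-33\right) \left(-38\right) = -173 + 2508 = 2335$)
$l{\left(q,y \right)} = 2 y$
$\left(l{\left(E,-261 - 2 \right)} + \left(104095 + 39871\right)\right) - 311982 = \left(2 \left(-261 - 2\right) + \left(104095 + 39871\right)\right) - 311982 = \left(2 \left(-263\right) + 143966\right) - 311982 = \left(-526 + 143966\right) - 311982 = 143440 - 311982 = -168542$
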